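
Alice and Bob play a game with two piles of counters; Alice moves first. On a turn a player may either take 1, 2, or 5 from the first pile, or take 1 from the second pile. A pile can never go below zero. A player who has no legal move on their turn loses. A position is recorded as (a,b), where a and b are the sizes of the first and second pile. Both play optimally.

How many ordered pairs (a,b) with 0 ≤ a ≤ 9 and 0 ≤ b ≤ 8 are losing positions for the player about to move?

Build the W/L table. Terminal = L. A non-terminal position is W if it has a move to some L; otherwise it is L.
Every move lowers a or b (never raises either), so fill the grid row by row in increasing a, and left to right within a row: each cell's successors are then already labelled.
      b=0  b=1  b=2  b=3  b=4  b=5  b=6  b=7  b=8
a=0:    L    W    L    W    L    W    L    W    L
a=1:    W    L    W    L    W    L    W    L    W
a=2:    W    W    W    W    W    W    W    W    W
a=3:    L    W    L    W    L    W    L    W    L
a=4:    W    L    W    L    W    L    W    L    W
a=5:    W    W    W    W    W    W    W    W    W
a=6:    L    W    L    W    L    W    L    W    L
a=7:    W    L    W    L    W    L    W    L    W
a=8:    W    W    W    W    W    W    W    W    W
a=9:    L    W    L    W    L    W    L    W    L
Cells with no legal move (terminal, hence L): (0,0).
The remaining L cells, each justified by listing all of its moves:
(0,2): only reaches (0,1)(W), which is W → L
(0,4): only reaches (0,3)(W), which is W → L
(0,6): only reaches (0,5)(W), which is W → L
(0,8): only reaches (0,7)(W), which is W → L
(1,1): only reaches (0,1)(W), (1,0)(W), all W → L
(1,3): only reaches (0,3)(W), (1,2)(W), all W → L
(1,5): only reaches (0,5)(W), (1,4)(W), all W → L
(1,7): only reaches (0,7)(W), (1,6)(W), all W → L
(3,0): only reaches (2,0)(W), (1,0)(W), all W → L
(3,2): only reaches (2,2)(W), (1,2)(W), (3,1)(W), all W → L
(3,4): only reaches (2,4)(W), (1,4)(W), (3,3)(W), all W → L
(3,6): only reaches (2,6)(W), (1,6)(W), (3,5)(W), all W → L
(3,8): only reaches (2,8)(W), (1,8)(W), (3,7)(W), all W → L
(4,1): only reaches (3,1)(W), (2,1)(W), (4,0)(W), all W → L
(4,3): only reaches (3,3)(W), (2,3)(W), (4,2)(W), all W → L
(4,5): only reaches (3,5)(W), (2,5)(W), (4,4)(W), all W → L
(4,7): only reaches (3,7)(W), (2,7)(W), (4,6)(W), all W → L
(6,0): only reaches (5,0)(W), (4,0)(W), (1,0)(W), all W → L
(6,2): only reaches (5,2)(W), (4,2)(W), (1,2)(W), (6,1)(W), all W → L
(6,4): only reaches (5,4)(W), (4,4)(W), (1,4)(W), (6,3)(W), all W → L
(6,6): only reaches (5,6)(W), (4,6)(W), (1,6)(W), (6,5)(W), all W → L
(6,8): only reaches (5,8)(W), (4,8)(W), (1,8)(W), (6,7)(W), all W → L
(7,1): only reaches (6,1)(W), (5,1)(W), (2,1)(W), (7,0)(W), all W → L
(7,3): only reaches (6,3)(W), (5,3)(W), (2,3)(W), (7,2)(W), all W → L
(7,5): only reaches (6,5)(W), (5,5)(W), (2,5)(W), (7,4)(W), all W → L
(7,7): only reaches (6,7)(W), (5,7)(W), (2,7)(W), (7,6)(W), all W → L
(9,0): only reaches (8,0)(W), (7,0)(W), (4,0)(W), all W → L
(9,2): only reaches (8,2)(W), (7,2)(W), (4,2)(W), (9,1)(W), all W → L
(9,4): only reaches (8,4)(W), (7,4)(W), (4,4)(W), (9,3)(W), all W → L
(9,6): only reaches (8,6)(W), (7,6)(W), (4,6)(W), (9,5)(W), all W → L
(9,8): only reaches (8,8)(W), (7,8)(W), (4,8)(W), (9,7)(W), all W → L
Every other cell has at least one move into one of the L cells above, so it is W.
L cells per row: a=0: 5, a=1: 4, a=2: 0, a=3: 5, a=4: 4, a=5: 0, a=6: 5, a=7: 4, a=8: 0, a=9: 5; total 32.

32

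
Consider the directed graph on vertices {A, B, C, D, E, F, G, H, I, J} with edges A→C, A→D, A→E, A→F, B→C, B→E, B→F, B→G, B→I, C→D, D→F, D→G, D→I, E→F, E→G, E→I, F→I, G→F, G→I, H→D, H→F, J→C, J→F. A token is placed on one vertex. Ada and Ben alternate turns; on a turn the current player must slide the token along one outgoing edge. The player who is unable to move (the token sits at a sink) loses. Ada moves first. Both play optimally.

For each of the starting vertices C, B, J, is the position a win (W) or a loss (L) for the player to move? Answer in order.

C: L, B: W, J: W

Classify positions by backward induction: terminal positions (no move available) are L. From any other position, the mover wins iff some move reaches an L.
Every edge goes from a vertex to one that appears earlier in the order I, F, G, D, E, H, C, J, B, A, so processing vertices in that order labels each vertex after all of its successors.
I: no outgoing edge → L
F: can move to I, which is L ⇒ W
G: can move to I, which is L ⇒ W
D: can move to I, which is L ⇒ W
E: can move to I, which is L ⇒ W
H: moves to D(W), F(W); every one is W ⇒ L
C: the only move is to D(W), a W ⇒ L
J: can move to C, which is L ⇒ W
B: can move to C, which is L ⇒ W
A: can move to C, which is L ⇒ W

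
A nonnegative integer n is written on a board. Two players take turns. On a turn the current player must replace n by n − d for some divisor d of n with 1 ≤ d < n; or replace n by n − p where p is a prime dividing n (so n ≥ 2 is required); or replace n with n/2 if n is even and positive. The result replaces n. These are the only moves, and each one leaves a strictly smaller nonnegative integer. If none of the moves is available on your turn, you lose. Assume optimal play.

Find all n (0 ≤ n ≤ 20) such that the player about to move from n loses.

Work bottom-up. With no move the player to move loses. Otherwise the position is W if at least one move leads to an L position for the opponent, and L if every move leads to a W.
n=0: no move → L
n=1: no move → L
n=2: →0(L), so W
n=3: →0(L), so W
n=4: →2(W), 3(W) — all W, so L
n=5: →0(L), so W
n=6: →4(L), so W
n=7: →0(L), so W
n=8: →4(L), so W
n=9: →6(W), 8(W) — all W, so L
n=10: →9(L), so W
n=11: →0(L), so W
n=12: →9(L), so W
n=13: →0(L), so W
n=14: →7(W), 12(W), 13(W) — all W, so L
n=15: →14(L), so W
n=16: →14(L), so W
n=17: →0(L), so W
n=18: →9(L), so W
n=19: →0(L), so W
n=20: →10(W), 15(W), 16(W), 18(W), 19(W) — all W, so L
Reading off the rows marked L gives the requested list; there are 6 such values of n.

0, 1, 4, 9, 14, 20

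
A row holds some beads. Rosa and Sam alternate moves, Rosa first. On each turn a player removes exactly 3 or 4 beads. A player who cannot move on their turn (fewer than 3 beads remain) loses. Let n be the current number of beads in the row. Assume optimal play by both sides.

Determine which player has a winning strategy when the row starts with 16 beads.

Sam wins.

Positions with no move are L. A position that does have a move is losing for the player to move precisely when every available move leads to a winning position for the opponent. Fill in the labels:
n=0: no move → L
n=1: no move → L
n=2: no move → L
n=3: →0(L), so W
n=4: →1(L), so W
n=5: →2(L), so W
n=6: →2(L), so W
n=7: →4(W), 3(W) — all W, so L
n=8: →5(W), 4(W) — all W, so L
n=9: →6(W), 5(W) — all W, so L
n=10: →7(L), so W
n=11: →8(L), so W
n=12: →9(L), so W
n=13: →9(L), so W
n=14: →11(W), 10(W) — all W, so L
n=15: →12(W), 11(W) — all W, so L
n=16: →13(W), 12(W) — all W, so L
Every move from 16 reaches a W position, so the mover loses.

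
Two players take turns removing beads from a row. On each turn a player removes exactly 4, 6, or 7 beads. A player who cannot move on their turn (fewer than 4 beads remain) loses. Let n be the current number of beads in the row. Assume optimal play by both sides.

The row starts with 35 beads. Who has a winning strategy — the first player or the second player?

Build the W/L table. Terminal = L. A non-terminal position is W if it has a move to some L; otherwise it is L.
n=0: no move → L
n=1: no move → L
n=2: no move → L
n=3: no move → L
n=4: can move to 0, which is L ⇒ W
n=5: can move to 1, which is L ⇒ W
n=6: can move to 2, which is L ⇒ W
n=7: can move to 3, which is L ⇒ W
n=8: can move to 2, which is L ⇒ W
n=9: can move to 3, which is L ⇒ W
n=10: can move to 3, which is L ⇒ W
n=11: moves to 7(W), 5(W), 4(W); every one is W ⇒ L
n=12: moves to 8(W), 6(W), 5(W); every one is W ⇒ L
n=13: moves to 9(W), 7(W), 6(W); every one is W ⇒ L
n=14: moves to 10(W), 8(W), 7(W); every one is W ⇒ L
n=15: can move to 11, which is L ⇒ W
n=16: can move to 12, which is L ⇒ W
n=17: can move to 13, which is L ⇒ W
n=18: can move to 14, which is L ⇒ W
n=19: can move to 13, which is L ⇒ W
n=20: can move to 14, which is L ⇒ W
n=21: can move to 14, which is L ⇒ W
n=22: moves to 18(W), 16(W), 15(W); every one is W ⇒ L
n=23: moves to 19(W), 17(W), 16(W); every one is W ⇒ L
n=24: moves to 20(W), 18(W), 17(W); every one is W ⇒ L
n=25: moves to 21(W), 19(W), 18(W); every one is W ⇒ L
n=26: can move to 22, which is L ⇒ W
n=27: can move to 23, which is L ⇒ W
n=28: can move to 24, which is L ⇒ W
n=29: can move to 25, which is L ⇒ W
n=30: can move to 24, which is L ⇒ W
n=31: can move to 25, which is L ⇒ W
n=32: can move to 25, which is L ⇒ W
n=33: moves to 29(W), 27(W), 26(W); every one is W ⇒ L
n=34: moves to 30(W), 28(W), 27(W); every one is W ⇒ L
n=35: moves to 31(W), 29(W), 28(W); every one is W ⇒ L
The starting position 35 is L: whatever the player to move does, the opponent receives a W position.

The second player wins.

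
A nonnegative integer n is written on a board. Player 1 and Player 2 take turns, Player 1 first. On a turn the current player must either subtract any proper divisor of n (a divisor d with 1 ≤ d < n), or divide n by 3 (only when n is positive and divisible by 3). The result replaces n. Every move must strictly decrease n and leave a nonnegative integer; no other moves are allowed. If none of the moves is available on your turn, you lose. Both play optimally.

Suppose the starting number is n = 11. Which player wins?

Player 2 wins.

Build the W/L table. Terminal = L. A non-terminal position is W if it has a move to some L; otherwise it is L.
n=0: no move → L
n=1: no move → L
n=2: W (go to 1, an L position)
n=3: W (go to 1, an L position)
n=4: L (options 2(W), 3(W) are all W)
n=5: W (go to 4, an L position)
n=6: W (go to 4, an L position)
n=7: L (sole option 6(W) is W)
n=8: W (go to 4, an L position)
n=9: L (options 3(W), 6(W), 8(W) are all W)
n=10: W (go to 9, an L position)
n=11: L (sole option 10(W) is W)
The starting position 11 is L: whatever Player 1 does, the opponent receives a W position.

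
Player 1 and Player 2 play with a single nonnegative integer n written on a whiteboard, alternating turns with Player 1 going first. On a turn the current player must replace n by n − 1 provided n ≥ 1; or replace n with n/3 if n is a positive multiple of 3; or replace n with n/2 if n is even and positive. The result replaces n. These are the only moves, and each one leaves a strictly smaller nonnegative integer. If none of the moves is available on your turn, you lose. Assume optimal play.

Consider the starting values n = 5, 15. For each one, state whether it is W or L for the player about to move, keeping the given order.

5: L, 15: W

Positions with no move are L. A position that does have a move is losing for the player to move precisely when every available move leads to a winning position for the opponent. Fill in the labels:
n=0: no move → L
n=1: can move to 0, which is L ⇒ W
n=2: the only move is to 1(W), a W ⇒ L
n=3: can move to 2, which is L ⇒ W
n=4: can move to 2, which is L ⇒ W
n=5: the only move is to 4(W), a W ⇒ L
n=6: can move to 2, which is L ⇒ W
n=7: the only move is to 6(W), a W ⇒ L
n=8: can move to 7, which is L ⇒ W
n=9: moves to 3(W), 8(W); every one is W ⇒ L
n=10: can move to 5, which is L ⇒ W
n=11: the only move is to 10(W), a W ⇒ L
n=12: can move to 11, which is L ⇒ W
n=13: the only move is to 12(W), a W ⇒ L
n=14: can move to 7, which is L ⇒ W
n=15: can move to 5, which is L ⇒ W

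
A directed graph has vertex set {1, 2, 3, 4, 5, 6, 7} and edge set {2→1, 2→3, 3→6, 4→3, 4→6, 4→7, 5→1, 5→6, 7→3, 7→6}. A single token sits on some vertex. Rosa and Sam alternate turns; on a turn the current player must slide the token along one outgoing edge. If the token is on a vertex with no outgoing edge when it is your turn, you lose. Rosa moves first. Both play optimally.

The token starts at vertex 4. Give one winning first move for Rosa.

Classify positions by backward induction: terminal positions (no move available) are L. From any other position, the mover wins iff some move reaches an L.
Every edge goes from a vertex to one that appears earlier in the order 6, 1, 5, 3, 7, 2, 4, so processing vertices in that order labels each vertex after all of its successors.
6: no outgoing edge → L
1: no outgoing edge → L
5: →1(L), so W
3: →6(L), so W
7: →6(L), so W
2: →1(L), so W
4: →6(L), so W
From 4, the L positions reachable in one move are: 6.

Move to 6.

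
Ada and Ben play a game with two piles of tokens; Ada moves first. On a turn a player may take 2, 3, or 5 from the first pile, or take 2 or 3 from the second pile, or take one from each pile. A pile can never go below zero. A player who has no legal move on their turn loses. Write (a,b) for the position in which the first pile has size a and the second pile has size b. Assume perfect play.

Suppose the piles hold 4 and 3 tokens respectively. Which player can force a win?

Ada wins.

Positions with no move are L. A position that does have a move is losing for the player to move precisely when every available move leads to a winning position for the opponent. Fill in the labels:
No move ever increases a pile, so every position that can arise here has a ≤ 4 and b ≤ 3; it is enough to label the cells with 0 ≤ a ≤ 4 and 0 ≤ b ≤ 3.
Every move lowers a or b (never raises either), so fill the grid row by row in increasing a, and left to right within a row: each cell's successors are then already labelled.
      b=0  b=1  b=2  b=3
a=0:    L    L    W    W
a=1:    L    W    W    W
a=2:    W    W    L    L
a=3:    W    W    L    W
a=4:    W    L    W    W
Cells with no legal move (terminal, hence L): (0,0), (0,1), (1,0).
The remaining L cells, each justified by listing all of its moves:
(2,2): moves to (0,2)(W), (2,0)(W), (1,1)(W); every one is W ⇒ L
(2,3): moves to (0,3)(W), (2,1)(W), (2,0)(W), (1,2)(W); every one is W ⇒ L
(3,2): moves to (1,2)(W), (0,2)(W), (3,0)(W), (2,1)(W); every one is W ⇒ L
(4,1): moves to (2,1)(W), (1,1)(W), (3,0)(W); every one is W ⇒ L
Every other cell has at least one move into one of the L cells above, so it is W.
The starting position (4,3) is W: Ada should move to (2,3), handing over an L position.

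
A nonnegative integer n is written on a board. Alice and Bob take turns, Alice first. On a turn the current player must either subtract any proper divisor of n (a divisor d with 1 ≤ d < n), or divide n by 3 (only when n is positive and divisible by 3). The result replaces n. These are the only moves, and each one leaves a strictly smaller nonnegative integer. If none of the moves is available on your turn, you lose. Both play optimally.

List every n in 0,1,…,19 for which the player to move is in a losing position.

Positions with no move are L. A position that does have a move is losing for the player to move precisely when every available move leads to a winning position for the opponent. Fill in the labels:
n=0: no move → L
n=1: no move → L
n=2: W (go to 1, an L position)
n=3: W (go to 1, an L position)
n=4: L (options 2(W), 3(W) are all W)
n=5: W (go to 4, an L position)
n=6: W (go to 4, an L position)
n=7: L (sole option 6(W) is W)
n=8: W (go to 4, an L position)
n=9: L (options 3(W), 6(W), 8(W) are all W)
n=10: W (go to 9, an L position)
n=11: L (sole option 10(W) is W)
n=12: W (go to 4, an L position)
n=13: L (sole option 12(W) is W)
n=14: W (go to 7, an L position)
n=15: L (options 5(W), 10(W), 12(W), 14(W) are all W)
n=16: W (go to 15, an L position)
n=17: L (sole option 16(W) is W)
n=18: W (go to 9, an L position)
n=19: L (sole option 18(W) is W)
Reading off the rows marked L gives the requested list; there are 10 such values of n.

0, 1, 4, 7, 9, 11, 13, 15, 17, 19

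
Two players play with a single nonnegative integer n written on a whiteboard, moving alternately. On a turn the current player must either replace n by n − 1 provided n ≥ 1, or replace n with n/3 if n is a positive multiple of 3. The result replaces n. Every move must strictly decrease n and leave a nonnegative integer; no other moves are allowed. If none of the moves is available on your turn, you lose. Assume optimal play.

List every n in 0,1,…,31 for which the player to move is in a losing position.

0, 2, 4, 7, 9, 11, 13, 15, 17, 19, 22, 24, 26, 28, 30

Build the W/L table. Terminal = L. A non-terminal position is W if it has a move to some L; otherwise it is L.
n=0: no move → L
n=1: can move to 0, which is L ⇒ W
n=2: the only move is to 1(W), a W ⇒ L
n=3: can move to 2, which is L ⇒ W
n=4: the only move is to 3(W), a W ⇒ L
n=5: can move to 4, which is L ⇒ W
n=6: can move to 2, which is L ⇒ W
n=7: the only move is to 6(W), a W ⇒ L
n=8: can move to 7, which is L ⇒ W
n=9: moves to 3(W), 8(W); every one is W ⇒ L
n=10: can move to 9, which is L ⇒ W
n=11: the only move is to 10(W), a W ⇒ L
n=12: can move to 4, which is L ⇒ W
n=13: the only move is to 12(W), a W ⇒ L
n=14: can move to 13, which is L ⇒ W
n=15: moves to 5(W), 14(W); every one is W ⇒ L
n=16: can move to 15, which is L ⇒ W
n=17: the only move is to 16(W), a W ⇒ L
n=18: can move to 17, which is L ⇒ W
n=19: the only move is to 18(W), a W ⇒ L
n=20: can move to 19, which is L ⇒ W
n=21: can move to 7, which is L ⇒ W
n=22: the only move is to 21(W), a W ⇒ L
n=23: can move to 22, which is L ⇒ W
n=24: moves to 8(W), 23(W); every one is W ⇒ L
n=25: can move to 24, which is L ⇒ W
n=26: the only move is to 25(W), a W ⇒ L
n=27: can move to 9, which is L ⇒ W
n=28: the only move is to 27(W), a W ⇒ L
n=29: can move to 28, which is L ⇒ W
n=30: moves to 10(W), 29(W); every one is W ⇒ L
n=31: can move to 30, which is L ⇒ W
The losing starting values of n are exactly the entries labelled L in this table (15 of them).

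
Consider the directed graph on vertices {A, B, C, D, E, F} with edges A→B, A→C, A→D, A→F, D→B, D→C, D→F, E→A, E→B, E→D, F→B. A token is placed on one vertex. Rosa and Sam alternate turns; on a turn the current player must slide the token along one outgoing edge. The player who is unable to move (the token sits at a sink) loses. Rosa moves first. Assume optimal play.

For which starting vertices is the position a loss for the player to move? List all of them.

B, C

Compute win/loss labels from the base case upward. A position with no move is L. Any other position is W if it can reach an L in one move, else L.
Every edge goes from a vertex to one that appears earlier in the order B, C, F, D, A, E, so processing vertices in that order labels each vertex after all of its successors.
B: no outgoing edge → L
C: no outgoing edge → L
F: W (go to B, an L position)
D: W (go to C, an L position)
A: W (go to C, an L position)
E: W (go to B, an L position)
The losing starting vertices are exactly the entries labelled L in this table (2 of them).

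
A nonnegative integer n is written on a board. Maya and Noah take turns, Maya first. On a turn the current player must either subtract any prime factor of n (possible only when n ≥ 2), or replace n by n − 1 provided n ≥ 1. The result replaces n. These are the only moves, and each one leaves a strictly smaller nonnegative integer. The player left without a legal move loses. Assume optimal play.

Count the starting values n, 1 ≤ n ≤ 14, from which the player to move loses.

3

Compute win/loss labels from the base case upward. A position with no move is L. Any other position is W if it can reach an L in one move, else L.
n=0: no move → L
n=1: W (go to 0, an L position)
n=2: W (go to 0, an L position)
n=3: W (go to 0, an L position)
n=4: L (options 2(W), 3(W) are all W)
n=5: W (go to 0, an L position)
n=6: W (go to 4, an L position)
n=7: W (go to 0, an L position)
n=8: L (options 6(W), 7(W) are all W)
n=9: W (go to 8, an L position)
n=10: W (go to 8, an L position)
n=11: W (go to 0, an L position)
n=12: L (options 9(W), 10(W), 11(W) are all W)
n=13: W (go to 0, an L position)
n=14: W (go to 12, an L position)
L entries with 1 ≤ n ≤ 14 (n=0 is outside the asked range and is not counted): n = 4, 8, 12; that makes 3.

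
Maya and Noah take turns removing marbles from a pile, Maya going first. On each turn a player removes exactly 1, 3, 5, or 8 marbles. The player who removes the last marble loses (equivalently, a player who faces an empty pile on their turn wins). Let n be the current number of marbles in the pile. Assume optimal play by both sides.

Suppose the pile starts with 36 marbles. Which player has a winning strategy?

Maya wins.

Label each position W (a win for the player to move) or L (a loss). A position with no legal move is W; any other position is W exactly when some move reaches an L, and L when every move reaches a W.
n=0: no move; the opponent has just taken the last marble and therefore loses → W
n=1: →0(W) only, which is W, so L
n=2: →1(L), so W
n=3: →2(W), 0(W) — all W, so L
n=4: →3(L), so W
n=5: →4(W), 2(W), 0(W) — all W, so L
n=6: →5(L), so W
n=7: →6(W), 4(W), 2(W) — all W, so L
n=8: →7(L), so W
n=9: →1(L), so W
n=10: →7(L), so W
n=11: →3(L), so W
n=12: →7(L), so W
n=13: →5(L), so W
n=14: →13(W), 11(W), 9(W), 6(W) — all W, so L
n=15: →14(L), so W
n=16: →15(W), 13(W), 11(W), 8(W) — all W, so L
n=17: →16(L), so W
n=18: →17(W), 15(W), 13(W), 10(W) — all W, so L
n=19: →18(L), so W
n=20: →19(W), 17(W), 15(W), 12(W) — all W, so L
n=21: →20(L), so W
n=22: →14(L), so W
n=23: →20(L), so W
n=24: →16(L), so W
n=25: →20(L), so W
n=26: →18(L), so W
n=27: →26(W), 24(W), 22(W), 19(W) — all W, so L
n=28: →27(L), so W
n=29: →28(W), 26(W), 24(W), 21(W) — all W, so L
n=30: →29(L), so W
n=31: →30(W), 28(W), 26(W), 23(W) — all W, so L
n=32: →31(L), so W
n=33: →32(W), 30(W), 28(W), 25(W) — all W, so L
n=34: →33(L), so W
n=35: →27(L), so W
n=36: →33(L), so W
From 36 Maya can remove 3, leaving 33, reaching an L position.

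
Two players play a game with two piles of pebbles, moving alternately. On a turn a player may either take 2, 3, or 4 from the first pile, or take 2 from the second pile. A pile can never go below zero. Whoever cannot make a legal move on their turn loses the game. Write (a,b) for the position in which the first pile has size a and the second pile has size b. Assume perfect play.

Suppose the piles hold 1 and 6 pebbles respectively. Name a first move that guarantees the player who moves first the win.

Work bottom-up. With no move the player to move loses. Otherwise the position is W if at least one move leads to an L position for the opponent, and L if every move leads to a W.
No move ever increases a pile, so every position that can arise here has a ≤ 1 and b ≤ 6; it is enough to label the cells with 0 ≤ a ≤ 1 and 0 ≤ b ≤ 6.
Every move lowers a or b (never raises either), so fill the grid row by row in increasing a, and left to right within a row: each cell's successors are then already labelled.
      b=0  b=1  b=2  b=3  b=4  b=5  b=6
a=0:    L    L    W    W    L    L    W
a=1:    L    L    W    W    L    L    W
Cells with no legal move (terminal, hence L): (0,0), (0,1), (1,0), (1,1).
The remaining L cells, each justified by listing all of its moves:
(0,4): L (sole option (0,2)(W) is W)
(0,5): L (sole option (0,3)(W) is W)
(1,4): L (sole option (1,2)(W) is W)
(1,5): L (sole option (1,3)(W) is W)
Every other cell has at least one move into one of the L cells above, so it is W.
From (1,6), the L positions reachable in one move are: (1,4).

Move to (1,4).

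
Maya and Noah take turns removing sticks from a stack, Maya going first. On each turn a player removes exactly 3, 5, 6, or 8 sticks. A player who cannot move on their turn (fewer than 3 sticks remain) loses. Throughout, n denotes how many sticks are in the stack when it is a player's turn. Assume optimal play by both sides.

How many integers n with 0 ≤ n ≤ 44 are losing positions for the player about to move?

13

Build the W/L table. Terminal = L. A non-terminal position is W if it has a move to some L; otherwise it is L.
n=0: no move → L
n=1: no move → L
n=2: no move → L
n=3: W (go to 0, an L position)
n=4: W (go to 1, an L position)
n=5: W (go to 2, an L position)
n=6: W (go to 1, an L position)
n=7: W (go to 2, an L position)
n=8: W (go to 2, an L position)
n=9: W (go to 1, an L position)
n=10: W (go to 2, an L position)
n=11: L (options 8(W), 6(W), 5(W), 3(W) are all W)
n=12: L (options 9(W), 7(W), 6(W), 4(W) are all W)
n=13: L (options 10(W), 8(W), 7(W), 5(W) are all W)
n=14: W (go to 11, an L position)
n=15: W (go to 12, an L position)
n=16: W (go to 13, an L position)
n=17: W (go to 12, an L position)
n=18: W (go to 13, an L position)
n=19: W (go to 13, an L position)
n=20: W (go to 12, an L position)
n=21: W (go to 13, an L position)
n=22: L (options 19(W), 17(W), 16(W), 14(W) are all W)
n=23: L (options 20(W), 18(W), 17(W), 15(W) are all W)
n=24: L (options 21(W), 19(W), 18(W), 16(W) are all W)
n=25: W (go to 22, an L position)
n=26: W (go to 23, an L position)
n=27: W (go to 24, an L position)
n=28: W (go to 23, an L position)
n=29: W (go to 24, an L position)
n=30: W (go to 24, an L position)
n=31: W (go to 23, an L position)
n=32: W (go to 24, an L position)
n=33: L (options 30(W), 28(W), 27(W), 25(W) are all W)
n=34: L (options 31(W), 29(W), 28(W), 26(W) are all W)
n=35: L (options 32(W), 30(W), 29(W), 27(W) are all W)
n=36: W (go to 33, an L position)
n=37: W (go to 34, an L position)
n=38: W (go to 35, an L position)
n=39: W (go to 34, an L position)
n=40: W (go to 35, an L position)
n=41: W (go to 35, an L position)
n=42: W (go to 34, an L position)
n=43: W (go to 35, an L position)
n=44: L (options 41(W), 39(W), 38(W), 36(W) are all W)
L entries with 0 ≤ n ≤ 44: n = 0, 1, 2, 11, 12, 13, 22, 23, 24, 33, 34, 35, 44; that makes 13.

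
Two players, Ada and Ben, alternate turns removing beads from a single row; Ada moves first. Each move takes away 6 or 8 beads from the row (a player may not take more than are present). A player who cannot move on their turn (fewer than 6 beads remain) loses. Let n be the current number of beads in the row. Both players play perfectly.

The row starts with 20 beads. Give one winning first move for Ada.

Build the W/L table. Terminal = L. A non-terminal position is W if it has a move to some L; otherwise it is L.
n=0: no move → L
n=1: no move → L
n=2: no move → L
n=3: no move → L
n=4: no move → L
n=5: no move → L
n=6: →0(L), so W
n=7: →1(L), so W
n=8: →2(L), so W
n=9: →3(L), so W
n=10: →4(L), so W
n=11: →5(L), so W
n=12: →4(L), so W
n=13: →5(L), so W
n=14: →8(W), 6(W) — all W, so L
n=15: →9(W), 7(W) — all W, so L
n=16: →10(W), 8(W) — all W, so L
n=17: →11(W), 9(W) — all W, so L
n=18: →12(W), 10(W) — all W, so L
n=19: →13(W), 11(W) — all W, so L
n=20: →14(L), so W
From 20, the L positions reachable in one move are: 14.

Remove 6, leaving 14.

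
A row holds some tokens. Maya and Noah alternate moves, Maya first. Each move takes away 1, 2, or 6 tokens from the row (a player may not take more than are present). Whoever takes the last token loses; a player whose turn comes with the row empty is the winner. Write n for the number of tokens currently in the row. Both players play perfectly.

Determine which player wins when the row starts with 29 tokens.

Noah wins.

Compute win/loss labels from the base case upward. A position with no move is W. Any other position is W if it can reach an L in one move, else L.
n=0: no move; the opponent has just taken the last token and therefore loses → W
n=1: the only move is to 0(W), a W ⇒ L
n=2: can move to 1, which is L ⇒ W
n=3: can move to 1, which is L ⇒ W
n=4: moves to 3(W), 2(W); every one is W ⇒ L
n=5: can move to 4, which is L ⇒ W
n=6: can move to 4, which is L ⇒ W
n=7: can move to 1, which is L ⇒ W
n=8: moves to 7(W), 6(W), 2(W); every one is W ⇒ L
n=9: can move to 8, which is L ⇒ W
n=10: can move to 8, which is L ⇒ W
n=11: moves to 10(W), 9(W), 5(W); every one is W ⇒ L
n=12: can move to 11, which is L ⇒ W
n=13: can move to 11, which is L ⇒ W
n=14: can move to 8, which is L ⇒ W
n=15: moves to 14(W), 13(W), 9(W); every one is W ⇒ L
n=16: can move to 15, which is L ⇒ W
n=17: can move to 15, which is L ⇒ W
n=18: moves to 17(W), 16(W), 12(W); every one is W ⇒ L
n=19: can move to 18, which is L ⇒ W
n=20: can move to 18, which is L ⇒ W
n=21: can move to 15, which is L ⇒ W
n=22: moves to 21(W), 20(W), 16(W); every one is W ⇒ L
n=23: can move to 22, which is L ⇒ W
n=24: can move to 22, which is L ⇒ W
n=25: moves to 24(W), 23(W), 19(W); every one is W ⇒ L
n=26: can move to 25, which is L ⇒ W
n=27: can move to 25, which is L ⇒ W
n=28: can move to 22, which is L ⇒ W
n=29: moves to 28(W), 27(W), 23(W); every one is W ⇒ L
The starting position 29 is L: whatever Maya does, the opponent receives a W position.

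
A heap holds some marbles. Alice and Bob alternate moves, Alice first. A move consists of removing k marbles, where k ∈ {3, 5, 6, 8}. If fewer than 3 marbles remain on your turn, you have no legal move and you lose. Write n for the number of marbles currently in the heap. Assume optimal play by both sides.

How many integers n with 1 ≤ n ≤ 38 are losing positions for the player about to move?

11

Classify positions by backward induction: terminal positions (no move available) are L. From any other position, the mover wins iff some move reaches an L.
n=0: no move → L
n=1: no move → L
n=2: no move → L
n=3: W (go to 0, an L position)
n=4: W (go to 1, an L position)
n=5: W (go to 2, an L position)
n=6: W (go to 1, an L position)
n=7: W (go to 2, an L position)
n=8: W (go to 2, an L position)
n=9: W (go to 1, an L position)
n=10: W (go to 2, an L position)
n=11: L (options 8(W), 6(W), 5(W), 3(W) are all W)
n=12: L (options 9(W), 7(W), 6(W), 4(W) are all W)
n=13: L (options 10(W), 8(W), 7(W), 5(W) are all W)
n=14: W (go to 11, an L position)
n=15: W (go to 12, an L position)
n=16: W (go to 13, an L position)
n=17: W (go to 12, an L position)
n=18: W (go to 13, an L position)
n=19: W (go to 13, an L position)
n=20: W (go to 12, an L position)
n=21: W (go to 13, an L position)
n=22: L (options 19(W), 17(W), 16(W), 14(W) are all W)
n=23: L (options 20(W), 18(W), 17(W), 15(W) are all W)
n=24: L (options 21(W), 19(W), 18(W), 16(W) are all W)
n=25: W (go to 22, an L position)
n=26: W (go to 23, an L position)
n=27: W (go to 24, an L position)
n=28: W (go to 23, an L position)
n=29: W (go to 24, an L position)
n=30: W (go to 24, an L position)
n=31: W (go to 23, an L position)
n=32: W (go to 24, an L position)
n=33: L (options 30(W), 28(W), 27(W), 25(W) are all W)
n=34: L (options 31(W), 29(W), 28(W), 26(W) are all W)
n=35: L (options 32(W), 30(W), 29(W), 27(W) are all W)
n=36: W (go to 33, an L position)
n=37: W (go to 34, an L position)
n=38: W (go to 35, an L position)
L entries with 1 ≤ n ≤ 38 (n=0 is outside the asked range and is not counted): n = 1, 2, 11, 12, 13, 22, 23, 24, 33, 34, 35; that makes 11.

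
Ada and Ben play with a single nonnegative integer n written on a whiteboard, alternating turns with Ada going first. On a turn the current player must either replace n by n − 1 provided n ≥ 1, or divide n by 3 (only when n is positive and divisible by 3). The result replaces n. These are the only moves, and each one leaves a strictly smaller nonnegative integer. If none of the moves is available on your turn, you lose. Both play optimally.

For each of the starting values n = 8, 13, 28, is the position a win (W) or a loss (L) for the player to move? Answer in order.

8: W, 13: L, 28: L

Build the W/L table. Terminal = L. A non-terminal position is W if it has a move to some L; otherwise it is L.
n=0: no move → L
n=1: W (go to 0, an L position)
n=2: L (sole option 1(W) is W)
n=3: W (go to 2, an L position)
n=4: L (sole option 3(W) is W)
n=5: W (go to 4, an L position)
n=6: W (go to 2, an L position)
n=7: L (sole option 6(W) is W)
n=8: W (go to 7, an L position)
n=9: L (options 3(W), 8(W) are all W)
n=10: W (go to 9, an L position)
n=11: L (sole option 10(W) is W)
n=12: W (go to 4, an L position)
n=13: L (sole option 12(W) is W)
n=14: W (go to 13, an L position)
n=15: L (options 5(W), 14(W) are all W)
n=16: W (go to 15, an L position)
n=17: L (sole option 16(W) is W)
n=18: W (go to 17, an L position)
n=19: L (sole option 18(W) is W)
n=20: W (go to 19, an L position)
n=21: W (go to 7, an L position)
n=22: L (sole option 21(W) is W)
n=23: W (go to 22, an L position)
n=24: L (options 8(W), 23(W) are all W)
n=25: W (go to 24, an L position)
n=26: L (sole option 25(W) is W)
n=27: W (go to 9, an L position)
n=28: L (sole option 27(W) is W)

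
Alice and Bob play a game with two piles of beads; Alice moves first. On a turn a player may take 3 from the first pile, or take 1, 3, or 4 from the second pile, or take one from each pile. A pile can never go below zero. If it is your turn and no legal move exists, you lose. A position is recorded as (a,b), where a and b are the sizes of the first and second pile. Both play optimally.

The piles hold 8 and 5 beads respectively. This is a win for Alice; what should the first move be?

Label each position W (a win for the player to move) or L (a loss). A position with no legal move is L; any other position is W exactly when some move reaches an L, and L when every move reaches a W.
No move ever increases a pile, so every position that can arise here has a ≤ 8 and b ≤ 5; it is enough to label the cells with 0 ≤ a ≤ 8 and 0 ≤ b ≤ 5.
Every move lowers a or b (never raises either), so fill the grid row by row in increasing a, and left to right within a row: each cell's successors are then already labelled.
      b=0  b=1  b=2  b=3  b=4  b=5
a=0:    L    W    L    W    W    W
a=1:    L    W    L    W    W    W
a=2:    L    W    L    W    W    W
a=3:    W    W    W    W    L    W
a=4:    W    L    W    L    W    W
a=5:    W    L    W    L    W    W
a=6:    L    W    W    W    W    L
a=7:    L    W    L    W    W    W
a=8:    L    W    L    W    W    W
Cells with no legal move (terminal, hence L): (0,0), (1,0), (2,0).
The remaining L cells, each justified by listing all of its moves:
(0,2): only reaches (0,1)(W), which is W → L
(1,2): only reaches (1,1)(W), (0,1)(W), all W → L
(2,2): only reaches (2,1)(W), (1,1)(W), all W → L
(3,4): only reaches (0,4)(W), (3,3)(W), (3,1)(W), (3,0)(W), (2,3)(W), all W → L
(4,1): only reaches (1,1)(W), (4,0)(W), (3,0)(W), all W → L
(4,3): only reaches (1,3)(W), (4,2)(W), (4,0)(W), (3,2)(W), all W → L
(5,1): only reaches (2,1)(W), (5,0)(W), (4,0)(W), all W → L
(5,3): only reaches (2,3)(W), (5,2)(W), (5,0)(W), (4,2)(W), all W → L
(6,0): only reaches (3,0)(W), which is W → L
(6,5): only reaches (3,5)(W), (6,4)(W), (6,2)(W), (6,1)(W), (5,4)(W), all W → L
(7,0): only reaches (4,0)(W), which is W → L
(7,2): only reaches (4,2)(W), (7,1)(W), (6,1)(W), all W → L
(8,0): only reaches (5,0)(W), which is W → L
(8,2): only reaches (5,2)(W), (8,1)(W), (7,1)(W), all W → L
Every other cell has at least one move into one of the L cells above, so it is W.
From (8,5), the L positions reachable in one move are: (8,2).

Move to (8,2).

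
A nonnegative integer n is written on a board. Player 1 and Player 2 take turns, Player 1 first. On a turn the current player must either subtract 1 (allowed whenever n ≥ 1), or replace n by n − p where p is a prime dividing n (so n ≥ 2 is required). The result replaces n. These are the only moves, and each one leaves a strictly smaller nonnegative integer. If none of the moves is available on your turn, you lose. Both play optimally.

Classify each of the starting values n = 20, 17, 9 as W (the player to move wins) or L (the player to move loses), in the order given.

20: L, 17: W, 9: W

Classify positions by backward induction: terminal positions (no move available) are L. From any other position, the mover wins iff some move reaches an L.
n=0: no move → L
n=1: W (go to 0, an L position)
n=2: W (go to 0, an L position)
n=3: W (go to 0, an L position)
n=4: L (options 2(W), 3(W) are all W)
n=5: W (go to 0, an L position)
n=6: W (go to 4, an L position)
n=7: W (go to 0, an L position)
n=8: L (options 6(W), 7(W) are all W)
n=9: W (go to 8, an L position)
n=10: W (go to 8, an L position)
n=11: W (go to 0, an L position)
n=12: L (options 9(W), 10(W), 11(W) are all W)
n=13: W (go to 0, an L position)
n=14: W (go to 12, an L position)
n=15: W (go to 12, an L position)
n=16: L (options 14(W), 15(W) are all W)
n=17: W (go to 0, an L position)
n=18: W (go to 16, an L position)
n=19: W (go to 0, an L position)
n=20: L (options 15(W), 18(W), 19(W) are all W)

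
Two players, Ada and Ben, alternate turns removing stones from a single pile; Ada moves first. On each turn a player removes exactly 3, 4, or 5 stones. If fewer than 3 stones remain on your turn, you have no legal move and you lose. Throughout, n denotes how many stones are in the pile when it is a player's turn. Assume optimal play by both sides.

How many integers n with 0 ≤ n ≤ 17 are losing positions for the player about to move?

8

Use the standard recursion: the mover loses at a terminal position; elsewhere, the mover wins exactly when some move hands the opponent an L position.
n=0: no move → L
n=1: no move → L
n=2: no move → L
n=3: W (go to 0, an L position)
n=4: W (go to 1, an L position)
n=5: W (go to 2, an L position)
n=6: W (go to 2, an L position)
n=7: W (go to 2, an L position)
n=8: L (options 5(W), 4(W), 3(W) are all W)
n=9: L (options 6(W), 5(W), 4(W) are all W)
n=10: L (options 7(W), 6(W), 5(W) are all W)
n=11: W (go to 8, an L position)
n=12: W (go to 9, an L position)
n=13: W (go to 10, an L position)
n=14: W (go to 10, an L position)
n=15: W (go to 10, an L position)
n=16: L (options 13(W), 12(W), 11(W) are all W)
n=17: L (options 14(W), 13(W), 12(W) are all W)
L entries with 0 ≤ n ≤ 17: n = 0, 1, 2, 8, 9, 10, 16, 17; that makes 8.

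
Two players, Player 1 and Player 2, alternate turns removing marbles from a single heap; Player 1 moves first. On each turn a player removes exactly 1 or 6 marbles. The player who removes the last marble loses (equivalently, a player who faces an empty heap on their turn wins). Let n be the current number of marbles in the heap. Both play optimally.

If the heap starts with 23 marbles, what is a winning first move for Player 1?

Remove 1, leaving 22.

Compute win/loss labels from the base case upward. A position with no move is W. Any other position is W if it can reach an L in one move, else L.
n=0: no move; the opponent has just taken the last marble and therefore loses → W
n=1: the only move is to 0(W), a W ⇒ L
n=2: can move to 1, which is L ⇒ W
n=3: the only move is to 2(W), a W ⇒ L
n=4: can move to 3, which is L ⇒ W
n=5: the only move is to 4(W), a W ⇒ L
n=6: can move to 5, which is L ⇒ W
n=7: can move to 1, which is L ⇒ W
n=8: moves to 7(W), 2(W); every one is W ⇒ L
n=9: can move to 8, which is L ⇒ W
n=10: moves to 9(W), 4(W); every one is W ⇒ L
n=11: can move to 10, which is L ⇒ W
n=12: moves to 11(W), 6(W); every one is W ⇒ L
n=13: can move to 12, which is L ⇒ W
n=14: can move to 8, which is L ⇒ W
n=15: moves to 14(W), 9(W); every one is W ⇒ L
n=16: can move to 15, which is L ⇒ W
n=17: moves to 16(W), 11(W); every one is W ⇒ L
n=18: can move to 17, which is L ⇒ W
n=19: moves to 18(W), 13(W); every one is W ⇒ L
n=20: can move to 19, which is L ⇒ W
n=21: can move to 15, which is L ⇒ W
n=22: moves to 21(W), 16(W); every one is W ⇒ L
n=23: can move to 22, which is L ⇒ W
From 23, the L positions reachable in one move are: 22, 17. Any move reaching one of these is winning.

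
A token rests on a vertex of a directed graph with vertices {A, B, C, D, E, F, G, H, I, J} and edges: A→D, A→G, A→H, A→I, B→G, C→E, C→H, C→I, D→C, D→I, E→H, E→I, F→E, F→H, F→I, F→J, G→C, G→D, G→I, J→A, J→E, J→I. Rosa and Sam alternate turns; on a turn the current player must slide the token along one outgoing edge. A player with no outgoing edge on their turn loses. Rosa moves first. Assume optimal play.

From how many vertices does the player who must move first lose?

3

Use the standard recursion: the mover loses at a terminal position; elsewhere, the mover wins exactly when some move hands the opponent an L position.
Every edge goes from a vertex to one that appears earlier in the order I, H, E, C, D, G, A, B, J, F, so processing vertices in that order labels each vertex after all of its successors.
I: no outgoing edge → L
H: no outgoing edge → L
E: can move to H, which is L ⇒ W
C: can move to H, which is L ⇒ W
D: can move to I, which is L ⇒ W
G: can move to I, which is L ⇒ W
A: can move to H, which is L ⇒ W
B: the only move is to G(W), a W ⇒ L
J: can move to I, which is L ⇒ W
F: can move to H, which is L ⇒ W
The L vertices are B, H, I; that is 3 in all.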